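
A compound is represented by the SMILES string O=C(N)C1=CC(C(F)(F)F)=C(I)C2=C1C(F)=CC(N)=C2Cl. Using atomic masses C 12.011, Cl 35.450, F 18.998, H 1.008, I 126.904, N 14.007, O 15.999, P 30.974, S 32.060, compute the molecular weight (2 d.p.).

432.54 g/mol

First, the molecular formula is C12H6ClF4IN2O (counting implicit H from valence).
  C: 12 × 12.011 = 144.132
  Cl: 1 × 35.450 = 35.450
  F: 4 × 18.998 = 75.992
  H: 6 × 1.008 = 6.048
  I: 1 × 126.904 = 126.904
  N: 2 × 14.007 = 28.014
  O: 1 × 15.999 = 15.999
Sum: 12×12.011 + 1×35.450 + 4×18.998 + 6×1.008 + 1×126.904 + 2×14.007 + 1×15.999 = 432.539 → 432.54 g/mol.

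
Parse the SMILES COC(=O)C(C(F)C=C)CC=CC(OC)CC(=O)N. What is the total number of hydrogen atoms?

Walk through each heavy atom and fill implicit hydrogens from standard valence (C 4, N 3, O 2, S 2, halogen 1):
  atom 1: C, bond orders sum to 1 (valence 4) → 3 H
  atom 2: O, bond orders sum to 2 (valence 2) → 0 H
  atom 3: C, bond orders sum to 4 (valence 4) → 0 H
  atom 4: O, bond orders sum to 2 (valence 2) → 0 H
  atom 5: C, bond orders sum to 3 (valence 4) → 1 H
  atom 6: C, bond orders sum to 3 (valence 4) → 1 H
  atom 7: F (halogen, monovalent) → 0 H
  atom 8: C, bond orders sum to 3 (valence 4) → 1 H
  atom 9: C, bond orders sum to 2 (valence 4) → 2 H
  atom 10: C, bond orders sum to 2 (valence 4) → 2 H
  atom 11: C, bond orders sum to 3 (valence 4) → 1 H
  atom 12: C, bond orders sum to 3 (valence 4) → 1 H
  atom 13: C, bond orders sum to 3 (valence 4) → 1 H
  atom 14: O, bond orders sum to 2 (valence 2) → 0 H
  atom 15: C, bond orders sum to 1 (valence 4) → 3 H
  atom 16: C, bond orders sum to 2 (valence 4) → 2 H
  atom 17: C, bond orders sum to 4 (valence 4) → 0 H
  atom 18: O, bond orders sum to 2 (valence 2) → 0 H
  atom 19: N, bond orders sum to 1 (valence 3) → 2 H
Total hydrogens: 20.

20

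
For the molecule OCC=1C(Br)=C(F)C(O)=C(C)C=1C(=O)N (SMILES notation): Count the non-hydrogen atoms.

Every atom symbol written in the SMILES (organic subset) is one heavy atom; implicit H are not written.
Heavy atoms by element → Br:1, C:9, F:1, N:1, O:3.
Total: 15.

15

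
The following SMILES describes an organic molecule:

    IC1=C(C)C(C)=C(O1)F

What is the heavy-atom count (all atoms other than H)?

9

Every atom symbol written in the SMILES (organic subset) is one heavy atom; implicit H are not written.
Heavy atoms by element → C:6, F:1, I:1, O:1.
Total: 9.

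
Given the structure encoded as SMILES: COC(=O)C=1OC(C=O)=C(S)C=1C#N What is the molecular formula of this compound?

C8H5NO4S

Walk through each heavy atom and fill implicit hydrogens from standard valence (C 4, N 3, O 2, S 2, halogen 1):
  atom 1: C, bond orders sum to 1 (valence 4) → 3 H
  atom 2: O, bond orders sum to 2 (valence 2) → 0 H
  atom 3: C, bond orders sum to 4 (valence 4) → 0 H
  atom 4: O, bond orders sum to 2 (valence 2) → 0 H
  atom 5: C, bond orders sum to 4 (valence 4) → 0 H
  atom 6: O, bond orders sum to 2 (valence 2) → 0 H
  atom 7: C, bond orders sum to 4 (valence 4) → 0 H
  atom 8: C, bond orders sum to 3 (valence 4) → 1 H
  atom 9: O, bond orders sum to 2 (valence 2) → 0 H
  atom 10: C, bond orders sum to 4 (valence 4) → 0 H
  atom 11: S, bond orders sum to 1 (valence 2) → 1 H
  atom 12: C, bond orders sum to 4 (valence 4) → 0 H
  atom 13: C, bond orders sum to 4 (valence 4) → 0 H
  atom 14: N, bond orders sum to 3 (valence 3) → 0 H
Totals → C:8, H:5, N:1, O:4, S:1.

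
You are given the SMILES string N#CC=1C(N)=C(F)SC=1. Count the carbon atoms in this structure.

Count every carbon token in the SMILES (each C, including those in ring-closure positions and inside branches).
Carbon count: 5.

5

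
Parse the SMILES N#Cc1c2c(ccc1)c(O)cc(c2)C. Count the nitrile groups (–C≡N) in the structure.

1

The nitrile motif appears at heavy-atom position 2 in the SMILES.
Other groups present: 1 hydroxyl.
Nitrile count: 1.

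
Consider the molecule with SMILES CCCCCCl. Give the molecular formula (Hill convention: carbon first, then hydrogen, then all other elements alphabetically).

C5H11Cl

Walk through each heavy atom and fill implicit hydrogens from standard valence (C 4, N 3, O 2, S 2, halogen 1):
  atom 1: C, bond orders sum to 1 (valence 4) → 3 H
  atom 2: C, bond orders sum to 2 (valence 4) → 2 H
  atom 3: C, bond orders sum to 2 (valence 4) → 2 H
  atom 4: C, bond orders sum to 2 (valence 4) → 2 H
  atom 5: C, bond orders sum to 2 (valence 4) → 2 H
  atom 6: Cl (halogen, monovalent) → 0 H
Totals → C:5, H:11, Cl:1.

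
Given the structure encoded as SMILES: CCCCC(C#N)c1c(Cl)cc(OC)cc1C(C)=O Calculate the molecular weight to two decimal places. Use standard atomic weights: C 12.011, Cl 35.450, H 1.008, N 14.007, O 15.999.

279.76 g/mol

First, the molecular formula is C15H18ClNO2 (counting implicit H from valence).
  C: 15 × 12.011 = 180.165
  Cl: 1 × 35.450 = 35.450
  H: 18 × 1.008 = 18.144
  N: 1 × 14.007 = 14.007
  O: 2 × 15.999 = 31.998
Sum: 15×12.011 + 1×35.450 + 18×1.008 + 1×14.007 + 2×15.999 = 279.764 → 279.76 g/mol.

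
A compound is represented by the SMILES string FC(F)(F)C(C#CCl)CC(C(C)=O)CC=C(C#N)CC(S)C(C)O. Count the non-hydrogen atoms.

24

Every atom symbol written in the SMILES (organic subset) is one heavy atom; implicit H are not written.
Heavy atoms by element → C:16, Cl:1, F:3, N:1, O:2, S:1.
Total: 24.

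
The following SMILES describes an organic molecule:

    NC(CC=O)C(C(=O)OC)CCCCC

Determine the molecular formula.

C11H21NO3

Walk through each heavy atom and fill implicit hydrogens from standard valence (C 4, N 3, O 2, S 2, halogen 1):
  atom 1: N, bond orders sum to 1 (valence 3) → 2 H
  atom 2: C, bond orders sum to 3 (valence 4) → 1 H
  atom 3: C, bond orders sum to 2 (valence 4) → 2 H
  atom 4: C, bond orders sum to 3 (valence 4) → 1 H
  atom 5: O, bond orders sum to 2 (valence 2) → 0 H
  atom 6: C, bond orders sum to 3 (valence 4) → 1 H
  atom 7: C, bond orders sum to 4 (valence 4) → 0 H
  atom 8: O, bond orders sum to 2 (valence 2) → 0 H
  atom 9: O, bond orders sum to 2 (valence 2) → 0 H
  atom 10: C, bond orders sum to 1 (valence 4) → 3 H
  atom 11: C, bond orders sum to 2 (valence 4) → 2 H
  atom 12: C, bond orders sum to 2 (valence 4) → 2 H
  atom 13: C, bond orders sum to 2 (valence 4) → 2 H
  atom 14: C, bond orders sum to 2 (valence 4) → 2 H
  atom 15: C, bond orders sum to 1 (valence 4) → 3 H
Totals → C:11, H:21, N:1, O:3.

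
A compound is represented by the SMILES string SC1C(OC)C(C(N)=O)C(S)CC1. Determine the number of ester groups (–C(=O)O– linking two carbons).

Scan the SMILES for the ester motif — none present.
Groups that are present: 1 amide, 1 ether, 2 thiol.

0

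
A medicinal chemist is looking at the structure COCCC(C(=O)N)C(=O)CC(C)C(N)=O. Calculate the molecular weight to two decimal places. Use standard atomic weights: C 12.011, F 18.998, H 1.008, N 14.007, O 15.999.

First, the molecular formula is C10H18N2O4 (counting implicit H from valence).
  C: 10 × 12.011 = 120.110
  H: 18 × 1.008 = 18.144
  N: 2 × 14.007 = 28.014
  O: 4 × 15.999 = 63.996
Sum: 10×12.011 + 18×1.008 + 2×14.007 + 4×15.999 = 230.264 → 230.26 g/mol.

230.26 g/mol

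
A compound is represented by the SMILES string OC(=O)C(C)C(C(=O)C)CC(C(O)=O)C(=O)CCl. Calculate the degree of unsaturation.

4

Degree of unsaturation = (number of rings) + (number of π bonds).
Ring closures in the SMILES: 0.
π bonds: 4 double bonds (each 1 DoU) → 4 DoU from unsaturation.
Total DoU = 0 + 4 = 4.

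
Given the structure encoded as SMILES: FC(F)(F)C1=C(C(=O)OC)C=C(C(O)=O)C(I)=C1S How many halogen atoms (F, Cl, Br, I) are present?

4

Halogen atoms appear at heavy-atom positions 1, 3, 4, 17 (3×F, 1×I).
Other groups present: 1 carboxylic acid, 1 ester, 1 thiol.
Halogen count: 4.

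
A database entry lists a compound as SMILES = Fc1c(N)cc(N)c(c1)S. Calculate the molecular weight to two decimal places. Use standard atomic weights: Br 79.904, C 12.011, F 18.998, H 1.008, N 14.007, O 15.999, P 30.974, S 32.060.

First, the molecular formula is C6H7FN2S (counting implicit H from valence).
  C: 6 × 12.011 = 72.066
  F: 1 × 18.998 = 18.998
  H: 7 × 1.008 = 7.056
  N: 2 × 14.007 = 28.014
  S: 1 × 32.060 = 32.060
Sum: 6×12.011 + 1×18.998 + 7×1.008 + 2×14.007 + 1×32.060 = 158.194 → 158.19 g/mol.

158.19 g/mol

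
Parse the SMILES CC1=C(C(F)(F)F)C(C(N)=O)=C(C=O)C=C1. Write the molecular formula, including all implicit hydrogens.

C10H8F3NO2

Walk through each heavy atom and fill implicit hydrogens from standard valence (C 4, N 3, O 2, S 2, halogen 1):
  atom 1: C, bond orders sum to 1 (valence 4) → 3 H
  atom 2: C, bond orders sum to 4 (valence 4) → 0 H
  atom 3: C, bond orders sum to 4 (valence 4) → 0 H
  atom 4: C, bond orders sum to 4 (valence 4) → 0 H
  atom 5: F (halogen, monovalent) → 0 H
  atom 6: F (halogen, monovalent) → 0 H
  atom 7: F (halogen, monovalent) → 0 H
  atom 8: C, bond orders sum to 4 (valence 4) → 0 H
  atom 9: C, bond orders sum to 4 (valence 4) → 0 H
  atom 10: N, bond orders sum to 1 (valence 3) → 2 H
  atom 11: O, bond orders sum to 2 (valence 2) → 0 H
  atom 12: C, bond orders sum to 4 (valence 4) → 0 H
  atom 13: C, bond orders sum to 3 (valence 4) → 1 H
  atom 14: O, bond orders sum to 2 (valence 2) → 0 H
  atom 15: C, bond orders sum to 3 (valence 4) → 1 H
  atom 16: C, bond orders sum to 3 (valence 4) → 1 H
Totals → C:10, H:8, F:3, N:1, O:2.
In Hill order: C10H8F3NO2.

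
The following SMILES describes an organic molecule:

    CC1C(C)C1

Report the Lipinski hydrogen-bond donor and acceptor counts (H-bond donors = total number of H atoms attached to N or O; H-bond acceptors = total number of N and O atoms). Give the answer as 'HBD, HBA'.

0, 0

Donors: find every N or O and count the H atoms it carries.
  (no N or O atoms present)
Lipinski HBD = 0.
Acceptors: N atoms = 0, O atoms = 0 → HBA = 0.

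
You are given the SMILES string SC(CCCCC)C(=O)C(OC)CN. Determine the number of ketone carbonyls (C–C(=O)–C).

The ketone motif appears at heavy-atom position 8 in the SMILES.
Other groups present: 1 ether, 1 primary amine, 1 thiol.
Ketone count: 1.

1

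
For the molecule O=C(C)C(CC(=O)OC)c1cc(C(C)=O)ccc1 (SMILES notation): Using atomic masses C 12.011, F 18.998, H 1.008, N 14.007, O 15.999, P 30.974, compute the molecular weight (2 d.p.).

First, the molecular formula is C14H16O4 (counting implicit H from valence).
  C: 14 × 12.011 = 168.154
  H: 16 × 1.008 = 16.128
  O: 4 × 15.999 = 63.996
Sum: 14×12.011 + 16×1.008 + 4×15.999 = 248.278 → 248.28 g/mol.

248.28 g/mol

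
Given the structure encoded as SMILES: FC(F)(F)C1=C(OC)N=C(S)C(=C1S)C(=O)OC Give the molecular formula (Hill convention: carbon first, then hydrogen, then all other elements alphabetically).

C9H8F3NO3S2

Walk through each heavy atom and fill implicit hydrogens from standard valence (C 4, N 3, O 2, S 2, halogen 1):
  atom 1: F (halogen, monovalent) → 0 H
  atom 2: C, bond orders sum to 4 (valence 4) → 0 H
  atom 3: F (halogen, monovalent) → 0 H
  atom 4: F (halogen, monovalent) → 0 H
  atom 5: C, bond orders sum to 4 (valence 4) → 0 H
  atom 6: C, bond orders sum to 4 (valence 4) → 0 H
  atom 7: O, bond orders sum to 2 (valence 2) → 0 H
  atom 8: C, bond orders sum to 1 (valence 4) → 3 H
  atom 9: N, bond orders sum to 3 (valence 3) → 0 H
  atom 10: C, bond orders sum to 4 (valence 4) → 0 H
  atom 11: S, bond orders sum to 1 (valence 2) → 1 H
  atom 12: C, bond orders sum to 4 (valence 4) → 0 H
  atom 13: C, bond orders sum to 4 (valence 4) → 0 H
  atom 14: S, bond orders sum to 1 (valence 2) → 1 H
  atom 15: C, bond orders sum to 4 (valence 4) → 0 H
  atom 16: O, bond orders sum to 2 (valence 2) → 0 H
  atom 17: O, bond orders sum to 2 (valence 2) → 0 H
  atom 18: C, bond orders sum to 1 (valence 4) → 3 H
Totals → C:9, H:8, F:3, N:1, O:3, S:2.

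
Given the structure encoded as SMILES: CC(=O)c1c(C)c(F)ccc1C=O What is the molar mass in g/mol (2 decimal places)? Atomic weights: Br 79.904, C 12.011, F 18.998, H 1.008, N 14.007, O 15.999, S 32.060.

180.18 g/mol

First, the molecular formula is C10H9FO2 (counting implicit H from valence).
  C: 10 × 12.011 = 120.110
  F: 1 × 18.998 = 18.998
  H: 9 × 1.008 = 9.072
  O: 2 × 15.999 = 31.998
Sum: 10×12.011 + 1×18.998 + 9×1.008 + 2×15.999 = 180.178 → 180.18 g/mol.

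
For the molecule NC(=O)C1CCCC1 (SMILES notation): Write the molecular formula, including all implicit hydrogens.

Walk through each heavy atom and fill implicit hydrogens from standard valence (C 4, N 3, O 2, S 2, halogen 1):
  atom 1: N, bond orders sum to 1 (valence 3) → 2 H
  atom 2: C, bond orders sum to 4 (valence 4) → 0 H
  atom 3: O, bond orders sum to 2 (valence 2) → 0 H
  atom 4: C, bond orders sum to 3 (valence 4) → 1 H
  atom 5: C, bond orders sum to 2 (valence 4) → 2 H
  atom 6: C, bond orders sum to 2 (valence 4) → 2 H
  atom 7: C, bond orders sum to 2 (valence 4) → 2 H
  atom 8: C, bond orders sum to 2 (valence 4) → 2 H
Totals → C:6, H:11, N:1, O:1.

C6H11NO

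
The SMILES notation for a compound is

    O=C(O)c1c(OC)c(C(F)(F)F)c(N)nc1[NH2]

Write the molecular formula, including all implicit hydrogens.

C8H8F3N3O3

Walk through each heavy atom and fill implicit hydrogens from standard valence (C 4, N 3, O 2, S 2, halogen 1); for lowercase aromatic atoms, an aromatic c carries 1 H when it has two neighbours and 0 H with three, and aromatic n carries 0 H:
  atom 1: O, bond orders sum to 2 (valence 2) → 0 H
  atom 2: C, bond orders sum to 4 (valence 4) → 0 H
  atom 3: O, bond orders sum to 1 (valence 2) → 1 H
  atom 4: aromatic c, 3 neighbours → 0 H
  atom 5: aromatic c, 3 neighbours → 0 H
  atom 6: O, bond orders sum to 2 (valence 2) → 0 H
  atom 7: C, bond orders sum to 1 (valence 4) → 3 H
  atom 8: aromatic c, 3 neighbours → 0 H
  atom 9: C, bond orders sum to 4 (valence 4) → 0 H
  atom 10: F (halogen, monovalent) → 0 H
  atom 11: F (halogen, monovalent) → 0 H
  atom 12: F (halogen, monovalent) → 0 H
  atom 13: aromatic c, 3 neighbours → 0 H
  atom 14: N, bond orders sum to 1 (valence 3) → 2 H
  atom 15: aromatic n, 2 neighbours → 0 H
  atom 16: aromatic c, 3 neighbours → 0 H
  atom 17: N with explicit H count 2
Totals → C:8, H:8, F:3, N:3, O:3.
In Hill order: C8H8F3N3O3.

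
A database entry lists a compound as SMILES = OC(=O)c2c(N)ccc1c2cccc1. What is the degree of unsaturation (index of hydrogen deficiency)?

Molecular formula: C11H9NO2.
DoU = (2C + 2 + N − H − X) / 2, where X is the halogen count and O/S are ignored.
    = (2·11 + 2 + 1 − 9 − 0) / 2 = 16 / 2 = 8.

8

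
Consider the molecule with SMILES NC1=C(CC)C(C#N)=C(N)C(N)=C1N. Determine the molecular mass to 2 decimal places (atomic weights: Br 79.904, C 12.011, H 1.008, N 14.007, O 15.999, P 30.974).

First, the molecular formula is C9H13N5 (counting implicit H from valence).
  C: 9 × 12.011 = 108.099
  H: 13 × 1.008 = 13.104
  N: 5 × 14.007 = 70.035
Sum: 9×12.011 + 13×1.008 + 5×14.007 = 191.238 → 191.24 g/mol.

191.24 g/mol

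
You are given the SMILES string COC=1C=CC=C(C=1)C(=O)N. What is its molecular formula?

C8H9NO2

Walk through each heavy atom and fill implicit hydrogens from standard valence (C 4, N 3, O 2, S 2, halogen 1):
  atom 1: C, bond orders sum to 1 (valence 4) → 3 H
  atom 2: O, bond orders sum to 2 (valence 2) → 0 H
  atom 3: C, bond orders sum to 4 (valence 4) → 0 H
  atom 4: C, bond orders sum to 3 (valence 4) → 1 H
  atom 5: C, bond orders sum to 3 (valence 4) → 1 H
  atom 6: C, bond orders sum to 3 (valence 4) → 1 H
  atom 7: C, bond orders sum to 4 (valence 4) → 0 H
  atom 8: C, bond orders sum to 3 (valence 4) → 1 H
  atom 9: C, bond orders sum to 4 (valence 4) → 0 H
  atom 10: O, bond orders sum to 2 (valence 2) → 0 H
  atom 11: N, bond orders sum to 1 (valence 3) → 2 H
Totals → C:8, H:9, N:1, O:2.
In Hill order: C8H9NO2.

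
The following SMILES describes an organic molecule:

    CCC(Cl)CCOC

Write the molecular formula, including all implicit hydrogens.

Walk through each heavy atom and fill implicit hydrogens from standard valence (C 4, N 3, O 2, S 2, halogen 1):
  atom 1: C, bond orders sum to 1 (valence 4) → 3 H
  atom 2: C, bond orders sum to 2 (valence 4) → 2 H
  atom 3: C, bond orders sum to 3 (valence 4) → 1 H
  atom 4: Cl (halogen, monovalent) → 0 H
  atom 5: C, bond orders sum to 2 (valence 4) → 2 H
  atom 6: C, bond orders sum to 2 (valence 4) → 2 H
  atom 7: O, bond orders sum to 2 (valence 2) → 0 H
  atom 8: C, bond orders sum to 1 (valence 4) → 3 H
Totals → C:6, H:13, Cl:1, O:1.
In Hill order: C6H13ClO.

C6H13ClO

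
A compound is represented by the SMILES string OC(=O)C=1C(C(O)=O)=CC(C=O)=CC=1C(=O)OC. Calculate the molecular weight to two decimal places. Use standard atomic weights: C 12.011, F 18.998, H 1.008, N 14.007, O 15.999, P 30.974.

First, the molecular formula is C11H8O7 (counting implicit H from valence).
  C: 11 × 12.011 = 132.121
  H: 8 × 1.008 = 8.064
  O: 7 × 15.999 = 111.993
Sum: 11×12.011 + 8×1.008 + 7×15.999 = 252.178 → 252.18 g/mol.

252.18 g/mol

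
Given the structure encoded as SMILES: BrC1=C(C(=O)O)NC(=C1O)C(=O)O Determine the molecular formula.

C6H4BrNO5

Walk through each heavy atom and fill implicit hydrogens from standard valence (C 4, N 3, O 2, S 2, halogen 1):
  atom 1: Br (halogen, monovalent) → 0 H
  atom 2: C, bond orders sum to 4 (valence 4) → 0 H
  atom 3: C, bond orders sum to 4 (valence 4) → 0 H
  atom 4: C, bond orders sum to 4 (valence 4) → 0 H
  atom 5: O, bond orders sum to 2 (valence 2) → 0 H
  atom 6: O, bond orders sum to 1 (valence 2) → 1 H
  atom 7: N, bond orders sum to 2 (valence 3) → 1 H
  atom 8: C, bond orders sum to 4 (valence 4) → 0 H
  atom 9: C, bond orders sum to 4 (valence 4) → 0 H
  atom 10: O, bond orders sum to 1 (valence 2) → 1 H
  atom 11: C, bond orders sum to 4 (valence 4) → 0 H
  atom 12: O, bond orders sum to 2 (valence 2) → 0 H
  atom 13: O, bond orders sum to 1 (valence 2) → 1 H
Totals → C:6, H:4, Br:1, N:1, O:5.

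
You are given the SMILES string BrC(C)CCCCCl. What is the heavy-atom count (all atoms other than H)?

8

Every atom symbol written in the SMILES (organic subset) is one heavy atom; implicit H are not written.
Heavy atoms by element → Br:1, C:6, Cl:1.
Total: 8.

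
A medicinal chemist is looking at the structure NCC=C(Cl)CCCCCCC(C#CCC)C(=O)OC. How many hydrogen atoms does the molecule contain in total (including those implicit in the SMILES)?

26

Walk through each heavy atom and fill implicit hydrogens from standard valence (C 4, N 3, O 2, S 2, halogen 1):
  atom 1: N, bond orders sum to 1 (valence 3) → 2 H
  atom 2: C, bond orders sum to 2 (valence 4) → 2 H
  atom 3: C, bond orders sum to 3 (valence 4) → 1 H
  atom 4: C, bond orders sum to 4 (valence 4) → 0 H
  atom 5: Cl (halogen, monovalent) → 0 H
  atom 6: C, bond orders sum to 2 (valence 4) → 2 H
  atom 7: C, bond orders sum to 2 (valence 4) → 2 H
  atom 8: C, bond orders sum to 2 (valence 4) → 2 H
  atom 9: C, bond orders sum to 2 (valence 4) → 2 H
  atom 10: C, bond orders sum to 2 (valence 4) → 2 H
  atom 11: C, bond orders sum to 2 (valence 4) → 2 H
  atom 12: C, bond orders sum to 3 (valence 4) → 1 H
  atom 13: C, bond orders sum to 4 (valence 4) → 0 H
  atom 14: C, bond orders sum to 4 (valence 4) → 0 H
  atom 15: C, bond orders sum to 2 (valence 4) → 2 H
  atom 16: C, bond orders sum to 1 (valence 4) → 3 H
  atom 17: C, bond orders sum to 4 (valence 4) → 0 H
  atom 18: O, bond orders sum to 2 (valence 2) → 0 H
  atom 19: O, bond orders sum to 2 (valence 2) → 0 H
  atom 20: C, bond orders sum to 1 (valence 4) → 3 H
Total hydrogens: 26.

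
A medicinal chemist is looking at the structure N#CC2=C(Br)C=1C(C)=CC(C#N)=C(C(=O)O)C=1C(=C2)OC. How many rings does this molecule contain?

In SMILES, each pair of matching ring-closure digits denotes one ring-closing bond; the number of such bonds equals the number of independent rings.
Ring-closure bonds here: 2.

2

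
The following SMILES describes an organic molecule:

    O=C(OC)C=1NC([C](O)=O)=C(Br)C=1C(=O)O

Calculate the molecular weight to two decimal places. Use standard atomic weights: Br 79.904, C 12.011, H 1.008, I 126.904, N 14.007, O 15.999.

First, the molecular formula is C8H6BrNO6 (counting implicit H from valence).
  Br: 1 × 79.904 = 79.904
  C: 8 × 12.011 = 96.088
  H: 6 × 1.008 = 6.048
  N: 1 × 14.007 = 14.007
  O: 6 × 15.999 = 95.994
Sum: 1×79.904 + 8×12.011 + 6×1.008 + 1×14.007 + 6×15.999 = 292.041 → 292.04 g/mol.

292.04 g/mol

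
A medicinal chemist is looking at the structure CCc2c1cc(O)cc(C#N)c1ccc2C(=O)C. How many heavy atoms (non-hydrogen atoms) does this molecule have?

Every atom symbol written in the SMILES (organic subset) is one heavy atom; implicit H are not written.
Heavy atoms by element → C:15, N:1, O:2.
Total: 18.

18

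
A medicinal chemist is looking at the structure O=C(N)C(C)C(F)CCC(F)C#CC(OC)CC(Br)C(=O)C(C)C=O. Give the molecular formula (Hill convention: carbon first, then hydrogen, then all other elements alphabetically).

C17H24BrF2NO4

Walk through each heavy atom and fill implicit hydrogens from standard valence (C 4, N 3, O 2, S 2, halogen 1):
  atom 1: O, bond orders sum to 2 (valence 2) → 0 H
  atom 2: C, bond orders sum to 4 (valence 4) → 0 H
  atom 3: N, bond orders sum to 1 (valence 3) → 2 H
  atom 4: C, bond orders sum to 3 (valence 4) → 1 H
  atom 5: C, bond orders sum to 1 (valence 4) → 3 H
  atom 6: C, bond orders sum to 3 (valence 4) → 1 H
  atom 7: F (halogen, monovalent) → 0 H
  atom 8: C, bond orders sum to 2 (valence 4) → 2 H
  atom 9: C, bond orders sum to 2 (valence 4) → 2 H
  atom 10: C, bond orders sum to 3 (valence 4) → 1 H
  atom 11: F (halogen, monovalent) → 0 H
  atom 12: C, bond orders sum to 4 (valence 4) → 0 H
  atom 13: C, bond orders sum to 4 (valence 4) → 0 H
  atom 14: C, bond orders sum to 3 (valence 4) → 1 H
  atom 15: O, bond orders sum to 2 (valence 2) → 0 H
  atom 16: C, bond orders sum to 1 (valence 4) → 3 H
  atom 17: C, bond orders sum to 2 (valence 4) → 2 H
  atom 18: C, bond orders sum to 3 (valence 4) → 1 H
  atom 19: Br (halogen, monovalent) → 0 H
  atom 20: C, bond orders sum to 4 (valence 4) → 0 H
  atom 21: O, bond orders sum to 2 (valence 2) → 0 H
  atom 22: C, bond orders sum to 3 (valence 4) → 1 H
  atom 23: C, bond orders sum to 1 (valence 4) → 3 H
  atom 24: C, bond orders sum to 3 (valence 4) → 1 H
  atom 25: O, bond orders sum to 2 (valence 2) → 0 H
Totals → C:17, H:24, Br:1, F:2, N:1, O:4.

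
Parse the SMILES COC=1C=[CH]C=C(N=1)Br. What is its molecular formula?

C6H6BrNO

Walk through each heavy atom and fill implicit hydrogens from standard valence (C 4, N 3, O 2, S 2, halogen 1):
  atom 1: C, bond orders sum to 1 (valence 4) → 3 H
  atom 2: O, bond orders sum to 2 (valence 2) → 0 H
  atom 3: C, bond orders sum to 4 (valence 4) → 0 H
  atom 4: C, bond orders sum to 3 (valence 4) → 1 H
  atom 5: C with explicit H count 1
  atom 6: C, bond orders sum to 3 (valence 4) → 1 H
  atom 7: C, bond orders sum to 4 (valence 4) → 0 H
  atom 8: N, bond orders sum to 3 (valence 3) → 0 H
  atom 9: Br (halogen, monovalent) → 0 H
Totals → C:6, H:6, Br:1, N:1, O:1.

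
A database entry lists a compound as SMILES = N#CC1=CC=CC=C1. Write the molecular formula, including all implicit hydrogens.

C7H5N

Walk through each heavy atom and fill implicit hydrogens from standard valence (C 4, N 3, O 2, S 2, halogen 1):
  atom 1: N, bond orders sum to 3 (valence 3) → 0 H
  atom 2: C, bond orders sum to 4 (valence 4) → 0 H
  atom 3: C, bond orders sum to 4 (valence 4) → 0 H
  atom 4: C, bond orders sum to 3 (valence 4) → 1 H
  atom 5: C, bond orders sum to 3 (valence 4) → 1 H
  atom 6: C, bond orders sum to 3 (valence 4) → 1 H
  atom 7: C, bond orders sum to 3 (valence 4) → 1 H
  atom 8: C, bond orders sum to 3 (valence 4) → 1 H
Totals → C:7, H:5, N:1.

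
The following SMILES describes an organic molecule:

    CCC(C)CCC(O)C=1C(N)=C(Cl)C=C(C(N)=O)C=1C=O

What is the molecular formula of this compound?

Walk through each heavy atom and fill implicit hydrogens from standard valence (C 4, N 3, O 2, S 2, halogen 1):
  atom 1: C, bond orders sum to 1 (valence 4) → 3 H
  atom 2: C, bond orders sum to 2 (valence 4) → 2 H
  atom 3: C, bond orders sum to 3 (valence 4) → 1 H
  atom 4: C, bond orders sum to 1 (valence 4) → 3 H
  atom 5: C, bond orders sum to 2 (valence 4) → 2 H
  atom 6: C, bond orders sum to 2 (valence 4) → 2 H
  atom 7: C, bond orders sum to 3 (valence 4) → 1 H
  atom 8: O, bond orders sum to 1 (valence 2) → 1 H
  atom 9: C, bond orders sum to 4 (valence 4) → 0 H
  atom 10: C, bond orders sum to 4 (valence 4) → 0 H
  atom 11: N, bond orders sum to 1 (valence 3) → 2 H
  atom 12: C, bond orders sum to 4 (valence 4) → 0 H
  atom 13: Cl (halogen, monovalent) → 0 H
  atom 14: C, bond orders sum to 3 (valence 4) → 1 H
  atom 15: C, bond orders sum to 4 (valence 4) → 0 H
  atom 16: C, bond orders sum to 4 (valence 4) → 0 H
  atom 17: N, bond orders sum to 1 (valence 3) → 2 H
  atom 18: O, bond orders sum to 2 (valence 2) → 0 H
  atom 19: C, bond orders sum to 4 (valence 4) → 0 H
  atom 20: C, bond orders sum to 3 (valence 4) → 1 H
  atom 21: O, bond orders sum to 2 (valence 2) → 0 H
Totals → C:15, H:21, Cl:1, N:2, O:3.

C15H21ClN2O3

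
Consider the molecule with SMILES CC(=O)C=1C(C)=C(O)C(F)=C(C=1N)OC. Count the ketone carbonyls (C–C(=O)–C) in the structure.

1

The ketone motif appears at heavy-atom position 2 in the SMILES.
Other groups present: 1 ether, 1 hydroxyl, 1 primary amine.
Ketone count: 1.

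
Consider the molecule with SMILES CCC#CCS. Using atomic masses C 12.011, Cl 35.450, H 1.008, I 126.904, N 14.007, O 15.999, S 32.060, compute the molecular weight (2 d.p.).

First, the molecular formula is C5H8S (counting implicit H from valence).
  C: 5 × 12.011 = 60.055
  H: 8 × 1.008 = 8.064
  S: 1 × 32.060 = 32.060
Sum: 5×12.011 + 8×1.008 + 1×32.060 = 100.179 → 100.18 g/mol.

100.18 g/mol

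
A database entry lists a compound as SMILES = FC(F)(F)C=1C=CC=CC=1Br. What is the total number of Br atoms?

1

Scan the SMILES for Br atoms (remember two-letter symbols like Cl and Br are single atoms).
Bromine count: 1.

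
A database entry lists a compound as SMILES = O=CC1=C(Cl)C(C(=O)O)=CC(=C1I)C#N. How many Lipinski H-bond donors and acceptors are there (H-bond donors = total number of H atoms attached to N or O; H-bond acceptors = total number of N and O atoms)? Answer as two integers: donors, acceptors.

1, 4

Donors: find every N or O and count the H atoms it carries.
  atom 1 (O): bond orders sum to 2 → 0 H
  atom 8 (O): bond orders sum to 2 → 0 H
  atom 9 (O): bond orders sum to 1 → 1 H
  atom 15 (N): bond orders sum to 3 → 0 H
Lipinski HBD = 1.
Acceptors: N atoms = 1, O atoms = 3 → HBA = 4.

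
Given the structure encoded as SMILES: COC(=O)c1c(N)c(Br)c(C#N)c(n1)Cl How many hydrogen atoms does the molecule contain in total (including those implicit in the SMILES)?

Walk through each heavy atom and fill implicit hydrogens from standard valence (C 4, N 3, O 2, S 2, halogen 1); for lowercase aromatic atoms, an aromatic c carries 1 H when it has two neighbours and 0 H with three, and aromatic n carries 0 H:
  atom 1: C, bond orders sum to 1 (valence 4) → 3 H
  atom 2: O, bond orders sum to 2 (valence 2) → 0 H
  atom 3: C, bond orders sum to 4 (valence 4) → 0 H
  atom 4: O, bond orders sum to 2 (valence 2) → 0 H
  atom 5: aromatic c, 3 neighbours → 0 H
  atom 6: aromatic c, 3 neighbours → 0 H
  atom 7: N, bond orders sum to 1 (valence 3) → 2 H
  atom 8: aromatic c, 3 neighbours → 0 H
  atom 9: Br (halogen, monovalent) → 0 H
  atom 10: aromatic c, 3 neighbours → 0 H
  atom 11: C, bond orders sum to 4 (valence 4) → 0 H
  atom 12: N, bond orders sum to 3 (valence 3) → 0 H
  atom 13: aromatic c, 3 neighbours → 0 H
  atom 14: aromatic n, 2 neighbours → 0 H
  atom 15: Cl (halogen, monovalent) → 0 H
Total hydrogens: 5.

5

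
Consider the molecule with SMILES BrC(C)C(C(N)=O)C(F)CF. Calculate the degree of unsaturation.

1

Degree of unsaturation = (number of rings) + (number of π bonds).
Ring closures in the SMILES: 0.
π bonds: 1 double bond (each 1 DoU) → 1 DoU from unsaturation.
Total DoU = 0 + 1 = 1.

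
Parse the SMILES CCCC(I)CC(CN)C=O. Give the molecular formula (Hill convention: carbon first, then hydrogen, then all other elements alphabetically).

C8H16INO

Walk through each heavy atom and fill implicit hydrogens from standard valence (C 4, N 3, O 2, S 2, halogen 1):
  atom 1: C, bond orders sum to 1 (valence 4) → 3 H
  atom 2: C, bond orders sum to 2 (valence 4) → 2 H
  atom 3: C, bond orders sum to 2 (valence 4) → 2 H
  atom 4: C, bond orders sum to 3 (valence 4) → 1 H
  atom 5: I (halogen, monovalent) → 0 H
  atom 6: C, bond orders sum to 2 (valence 4) → 2 H
  atom 7: C, bond orders sum to 3 (valence 4) → 1 H
  atom 8: C, bond orders sum to 2 (valence 4) → 2 H
  atom 9: N, bond orders sum to 1 (valence 3) → 2 H
  atom 10: C, bond orders sum to 3 (valence 4) → 1 H
  atom 11: O, bond orders sum to 2 (valence 2) → 0 H
Totals → C:8, H:16, I:1, N:1, O:1.
In Hill order: C8H16INO.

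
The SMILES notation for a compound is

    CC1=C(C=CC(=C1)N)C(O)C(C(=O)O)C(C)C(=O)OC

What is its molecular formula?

C14H19NO5

Walk through each heavy atom and fill implicit hydrogens from standard valence (C 4, N 3, O 2, S 2, halogen 1):
  atom 1: C, bond orders sum to 1 (valence 4) → 3 H
  atom 2: C, bond orders sum to 4 (valence 4) → 0 H
  atom 3: C, bond orders sum to 4 (valence 4) → 0 H
  atom 4: C, bond orders sum to 3 (valence 4) → 1 H
  atom 5: C, bond orders sum to 3 (valence 4) → 1 H
  atom 6: C, bond orders sum to 4 (valence 4) → 0 H
  atom 7: C, bond orders sum to 3 (valence 4) → 1 H
  atom 8: N, bond orders sum to 1 (valence 3) → 2 H
  atom 9: C, bond orders sum to 3 (valence 4) → 1 H
  atom 10: O, bond orders sum to 1 (valence 2) → 1 H
  atom 11: C, bond orders sum to 3 (valence 4) → 1 H
  atom 12: C, bond orders sum to 4 (valence 4) → 0 H
  atom 13: O, bond orders sum to 2 (valence 2) → 0 H
  atom 14: O, bond orders sum to 1 (valence 2) → 1 H
  atom 15: C, bond orders sum to 3 (valence 4) → 1 H
  atom 16: C, bond orders sum to 1 (valence 4) → 3 H
  atom 17: C, bond orders sum to 4 (valence 4) → 0 H
  atom 18: O, bond orders sum to 2 (valence 2) → 0 H
  atom 19: O, bond orders sum to 2 (valence 2) → 0 H
  atom 20: C, bond orders sum to 1 (valence 4) → 3 H
Totals → C:14, H:19, N:1, O:5.
In Hill order: C14H19NO5.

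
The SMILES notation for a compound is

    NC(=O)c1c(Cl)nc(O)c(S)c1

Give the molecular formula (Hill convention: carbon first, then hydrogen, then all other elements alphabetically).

Walk through each heavy atom and fill implicit hydrogens from standard valence (C 4, N 3, O 2, S 2, halogen 1); for lowercase aromatic atoms, an aromatic c carries 1 H when it has two neighbours and 0 H with three, and aromatic n carries 0 H:
  atom 1: N, bond orders sum to 1 (valence 3) → 2 H
  atom 2: C, bond orders sum to 4 (valence 4) → 0 H
  atom 3: O, bond orders sum to 2 (valence 2) → 0 H
  atom 4: aromatic c, 3 neighbours → 0 H
  atom 5: aromatic c, 3 neighbours → 0 H
  atom 6: Cl (halogen, monovalent) → 0 H
  atom 7: aromatic n, 2 neighbours → 0 H
  atom 8: aromatic c, 3 neighbours → 0 H
  atom 9: O, bond orders sum to 1 (valence 2) → 1 H
  atom 10: aromatic c, 3 neighbours → 0 H
  atom 11: S, bond orders sum to 1 (valence 2) → 1 H
  atom 12: aromatic c, 2 neighbours → 1 H
Totals → C:6, H:5, Cl:1, N:2, O:2, S:1.
In Hill order: C6H5ClN2O2S.

C6H5ClN2O2S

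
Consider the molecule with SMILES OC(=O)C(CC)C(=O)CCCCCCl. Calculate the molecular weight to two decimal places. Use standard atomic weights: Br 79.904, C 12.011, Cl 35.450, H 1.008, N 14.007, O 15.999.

First, the molecular formula is C10H17ClO3 (counting implicit H from valence).
  C: 10 × 12.011 = 120.110
  Cl: 1 × 35.450 = 35.450
  H: 17 × 1.008 = 17.136
  O: 3 × 15.999 = 47.997
Sum: 10×12.011 + 1×35.450 + 17×1.008 + 3×15.999 = 220.693 → 220.69 g/mol.

220.69 g/mol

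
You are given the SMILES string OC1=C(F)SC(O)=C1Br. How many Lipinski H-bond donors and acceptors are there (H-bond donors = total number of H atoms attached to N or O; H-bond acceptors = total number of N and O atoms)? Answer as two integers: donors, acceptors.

2, 2

Donors: find every N or O and count the H atoms it carries.
  atom 1 (O): bond orders sum to 1 → 1 H
  atom 7 (O): bond orders sum to 1 → 1 H
Lipinski HBD = 2.
Acceptors: N atoms = 0, O atoms = 2 → HBA = 2.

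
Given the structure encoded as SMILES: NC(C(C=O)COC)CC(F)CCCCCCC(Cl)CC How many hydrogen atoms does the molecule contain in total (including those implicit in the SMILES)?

31

Walk through each heavy atom and fill implicit hydrogens from standard valence (C 4, N 3, O 2, S 2, halogen 1):
  atom 1: N, bond orders sum to 1 (valence 3) → 2 H
  atom 2: C, bond orders sum to 3 (valence 4) → 1 H
  atom 3: C, bond orders sum to 3 (valence 4) → 1 H
  atom 4: C, bond orders sum to 3 (valence 4) → 1 H
  atom 5: O, bond orders sum to 2 (valence 2) → 0 H
  atom 6: C, bond orders sum to 2 (valence 4) → 2 H
  atom 7: O, bond orders sum to 2 (valence 2) → 0 H
  atom 8: C, bond orders sum to 1 (valence 4) → 3 H
  atom 9: C, bond orders sum to 2 (valence 4) → 2 H
  atom 10: C, bond orders sum to 3 (valence 4) → 1 H
  atom 11: F (halogen, monovalent) → 0 H
  atom 12: C, bond orders sum to 2 (valence 4) → 2 H
  atom 13: C, bond orders sum to 2 (valence 4) → 2 H
  atom 14: C, bond orders sum to 2 (valence 4) → 2 H
  atom 15: C, bond orders sum to 2 (valence 4) → 2 H
  atom 16: C, bond orders sum to 2 (valence 4) → 2 H
  atom 17: C, bond orders sum to 2 (valence 4) → 2 H
  atom 18: C, bond orders sum to 3 (valence 4) → 1 H
  atom 19: Cl (halogen, monovalent) → 0 H
  atom 20: C, bond orders sum to 2 (valence 4) → 2 H
  atom 21: C, bond orders sum to 1 (valence 4) → 3 H
Total hydrogens: 31.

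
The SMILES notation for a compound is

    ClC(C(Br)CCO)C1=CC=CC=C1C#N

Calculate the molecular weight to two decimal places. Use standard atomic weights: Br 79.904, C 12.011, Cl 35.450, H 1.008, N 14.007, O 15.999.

288.57 g/mol

First, the molecular formula is C11H11BrClNO (counting implicit H from valence).
  Br: 1 × 79.904 = 79.904
  C: 11 × 12.011 = 132.121
  Cl: 1 × 35.450 = 35.450
  H: 11 × 1.008 = 11.088
  N: 1 × 14.007 = 14.007
  O: 1 × 15.999 = 15.999
Sum: 1×79.904 + 11×12.011 + 1×35.450 + 11×1.008 + 1×14.007 + 1×15.999 = 288.569 → 288.57 g/mol.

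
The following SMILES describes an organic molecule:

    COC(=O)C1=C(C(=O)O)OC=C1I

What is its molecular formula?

Walk through each heavy atom and fill implicit hydrogens from standard valence (C 4, N 3, O 2, S 2, halogen 1):
  atom 1: C, bond orders sum to 1 (valence 4) → 3 H
  atom 2: O, bond orders sum to 2 (valence 2) → 0 H
  atom 3: C, bond orders sum to 4 (valence 4) → 0 H
  atom 4: O, bond orders sum to 2 (valence 2) → 0 H
  atom 5: C, bond orders sum to 4 (valence 4) → 0 H
  atom 6: C, bond orders sum to 4 (valence 4) → 0 H
  atom 7: C, bond orders sum to 4 (valence 4) → 0 H
  atom 8: O, bond orders sum to 2 (valence 2) → 0 H
  atom 9: O, bond orders sum to 1 (valence 2) → 1 H
  atom 10: O, bond orders sum to 2 (valence 2) → 0 H
  atom 11: C, bond orders sum to 3 (valence 4) → 1 H
  atom 12: C, bond orders sum to 4 (valence 4) → 0 H
  atom 13: I (halogen, monovalent) → 0 H
Totals → C:7, H:5, I:1, O:5.
In Hill order: C7H5IO5.

C7H5IO5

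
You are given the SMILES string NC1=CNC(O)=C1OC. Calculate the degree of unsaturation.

3

Degree of unsaturation = (number of rings) + (number of π bonds).
Ring closures in the SMILES: 1.
π bonds: 2 double bonds (each 1 DoU) → 2 DoU from unsaturation.
Total DoU = 1 + 2 = 3.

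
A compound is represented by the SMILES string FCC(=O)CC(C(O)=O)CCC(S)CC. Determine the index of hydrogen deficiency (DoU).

2

Molecular formula: C10H17FO3S.
DoU = (2C + 2 + N − H − X) / 2, where X is the halogen count and O/S are ignored.
    = (2·10 + 2 + 0 − 17 − 1) / 2 = 4 / 2 = 2.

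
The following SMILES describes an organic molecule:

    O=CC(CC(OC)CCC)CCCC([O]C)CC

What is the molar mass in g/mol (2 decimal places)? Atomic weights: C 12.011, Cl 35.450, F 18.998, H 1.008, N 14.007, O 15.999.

First, the molecular formula is C15H30O3 (counting implicit H from valence).
  C: 15 × 12.011 = 180.165
  H: 30 × 1.008 = 30.240
  O: 3 × 15.999 = 47.997
Sum: 15×12.011 + 30×1.008 + 3×15.999 = 258.402 → 258.40 g/mol.

258.40 g/mol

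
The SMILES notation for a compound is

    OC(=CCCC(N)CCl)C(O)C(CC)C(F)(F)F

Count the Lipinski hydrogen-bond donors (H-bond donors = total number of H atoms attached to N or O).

4

Donors: find every N or O and count the H atoms it carries.
  atom 1 (O): bond orders sum to 1 → 1 H
  atom 7 (N): bond orders sum to 1 → 2 H
  atom 11 (O): bond orders sum to 1 → 1 H
Lipinski HBD = 4.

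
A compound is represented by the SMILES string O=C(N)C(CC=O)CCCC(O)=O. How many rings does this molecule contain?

0

In SMILES, each pair of matching ring-closure digits denotes one ring-closing bond; the number of such bonds equals the number of independent rings.
Ring-closure bonds here: 0.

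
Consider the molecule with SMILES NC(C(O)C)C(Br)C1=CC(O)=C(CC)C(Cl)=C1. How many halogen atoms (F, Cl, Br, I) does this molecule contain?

Halogen atoms appear at heavy-atom positions 7, 16 (1×Br, 1×Cl).
Other groups present: 2 hydroxyl, 1 primary amine.
Halogen count: 2.

2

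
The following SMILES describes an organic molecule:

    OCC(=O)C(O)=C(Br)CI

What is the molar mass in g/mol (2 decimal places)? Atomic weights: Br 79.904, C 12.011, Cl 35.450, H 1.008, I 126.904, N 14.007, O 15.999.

First, the molecular formula is C5H6BrIO3 (counting implicit H from valence).
  Br: 1 × 79.904 = 79.904
  C: 5 × 12.011 = 60.055
  H: 6 × 1.008 = 6.048
  I: 1 × 126.904 = 126.904
  O: 3 × 15.999 = 47.997
Sum: 1×79.904 + 5×12.011 + 6×1.008 + 1×126.904 + 3×15.999 = 320.908 → 320.91 g/mol.

320.91 g/mol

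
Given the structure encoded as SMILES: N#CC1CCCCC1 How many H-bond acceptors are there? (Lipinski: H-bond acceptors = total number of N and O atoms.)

1

N atoms: 1; O atoms: 0.
Lipinski HBA = 1 + 0 = 1.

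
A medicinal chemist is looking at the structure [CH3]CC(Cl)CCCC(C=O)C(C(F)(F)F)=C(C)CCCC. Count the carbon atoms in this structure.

Count every carbon token in the SMILES (each C, including those in ring-closure positions and inside branches).
Carbon count: 16.

16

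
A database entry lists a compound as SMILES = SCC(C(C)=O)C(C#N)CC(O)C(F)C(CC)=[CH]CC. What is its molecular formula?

C15H24FNO2S

Walk through each heavy atom and fill implicit hydrogens from standard valence (C 4, N 3, O 2, S 2, halogen 1):
  atom 1: S, bond orders sum to 1 (valence 2) → 1 H
  atom 2: C, bond orders sum to 2 (valence 4) → 2 H
  atom 3: C, bond orders sum to 3 (valence 4) → 1 H
  atom 4: C, bond orders sum to 4 (valence 4) → 0 H
  atom 5: C, bond orders sum to 1 (valence 4) → 3 H
  atom 6: O, bond orders sum to 2 (valence 2) → 0 H
  atom 7: C, bond orders sum to 3 (valence 4) → 1 H
  atom 8: C, bond orders sum to 4 (valence 4) → 0 H
  atom 9: N, bond orders sum to 3 (valence 3) → 0 H
  atom 10: C, bond orders sum to 2 (valence 4) → 2 H
  atom 11: C, bond orders sum to 3 (valence 4) → 1 H
  atom 12: O, bond orders sum to 1 (valence 2) → 1 H
  atom 13: C, bond orders sum to 3 (valence 4) → 1 H
  atom 14: F (halogen, monovalent) → 0 H
  atom 15: C, bond orders sum to 4 (valence 4) → 0 H
  atom 16: C, bond orders sum to 2 (valence 4) → 2 H
  atom 17: C, bond orders sum to 1 (valence 4) → 3 H
  atom 18: C with explicit H count 1
  atom 19: C, bond orders sum to 2 (valence 4) → 2 H
  atom 20: C, bond orders sum to 1 (valence 4) → 3 H
Totals → C:15, H:24, F:1, N:1, O:2, S:1.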